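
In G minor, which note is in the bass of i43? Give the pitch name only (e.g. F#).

D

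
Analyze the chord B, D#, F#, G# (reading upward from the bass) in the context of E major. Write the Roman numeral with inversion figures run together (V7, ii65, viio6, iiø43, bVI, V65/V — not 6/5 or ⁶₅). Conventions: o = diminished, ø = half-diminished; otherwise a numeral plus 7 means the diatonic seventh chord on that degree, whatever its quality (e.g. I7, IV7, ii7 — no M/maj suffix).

The pitches G#-B-D#-F# form a minor seventh chord rooted on G#.
G# is scale degree 3 in E major, and a minor seventh chord on that degree is written iii7.
With B in the bass the chord is in first inversion, so the figured bass is 65.

iii65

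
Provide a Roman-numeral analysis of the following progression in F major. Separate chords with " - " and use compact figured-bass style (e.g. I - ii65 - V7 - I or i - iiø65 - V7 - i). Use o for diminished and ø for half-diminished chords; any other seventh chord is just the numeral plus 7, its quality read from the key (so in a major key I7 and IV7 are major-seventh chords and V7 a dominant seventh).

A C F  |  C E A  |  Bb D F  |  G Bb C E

I6 - iii6 - IV - V43

A-C-F has root F, degree 1 in F major, so I6.
C-E-A has root A, degree 3 in F major, so iii6.
Bb-D-F: major triad on Bb = scale degree 4 → IV.
G-Bb-C-E has root C, degree 5 in F major, so V43.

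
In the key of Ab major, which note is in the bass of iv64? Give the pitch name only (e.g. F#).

Ab

iv in Ab major has root Db; the chord is Db-Fb-Ab.
The figure 64 means second inversion — the fifth is in the bass.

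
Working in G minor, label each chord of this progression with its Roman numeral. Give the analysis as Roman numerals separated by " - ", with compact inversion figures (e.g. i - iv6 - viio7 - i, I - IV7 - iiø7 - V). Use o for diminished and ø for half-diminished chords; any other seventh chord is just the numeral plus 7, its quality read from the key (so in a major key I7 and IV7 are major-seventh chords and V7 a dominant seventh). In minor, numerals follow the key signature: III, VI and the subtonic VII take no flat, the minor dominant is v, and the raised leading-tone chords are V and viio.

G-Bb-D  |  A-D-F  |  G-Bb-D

G-Bb-D: minor triad on G = scale degree 1 → i.
A-D-F: minor triad on D = scale degree 5 → v64.
G-Bb-D has root G, degree 1 in G minor, so i.

i - v64 - i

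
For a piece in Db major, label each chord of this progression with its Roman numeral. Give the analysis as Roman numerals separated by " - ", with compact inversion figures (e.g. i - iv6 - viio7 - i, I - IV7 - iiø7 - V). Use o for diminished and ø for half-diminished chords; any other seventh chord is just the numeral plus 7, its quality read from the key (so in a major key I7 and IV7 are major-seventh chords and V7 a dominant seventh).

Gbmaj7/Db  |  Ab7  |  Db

Gbmaj7/Db: major seventh chord on Gb = scale degree 4 → IV43.
Ab7 has root Ab, degree 5 in Db major, so V7.
Db: root Db is the tonic; major triad there is I.

IV43 - V7 - I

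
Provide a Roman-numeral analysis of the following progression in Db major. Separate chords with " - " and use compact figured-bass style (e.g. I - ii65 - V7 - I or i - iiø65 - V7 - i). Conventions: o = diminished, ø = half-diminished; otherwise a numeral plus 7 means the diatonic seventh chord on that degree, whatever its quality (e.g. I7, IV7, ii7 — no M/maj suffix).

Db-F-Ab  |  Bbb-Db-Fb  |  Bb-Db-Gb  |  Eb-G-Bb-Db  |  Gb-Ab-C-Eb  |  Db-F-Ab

I - bVI - IV6 - V7/V - V42 - I

Db-F-Ab: root Db is the tonic; major triad there is I.
Bbb-Db-Fb: Bbb with this quality isn't in the key; it's bVI, borrowed from the parallel minor.
Bb-Db-Gb: root Gb is the subdominant; major triad there is IV6.
Eb-G-Bb-Db is the secondary dominant of V (dominant seventh chord on Eb): V7/V.
Gb-Ab-C-Eb has root Ab, degree 5 in Db major, so V42.
Db-F-Ab: major triad on Db = scale degree 1 → I.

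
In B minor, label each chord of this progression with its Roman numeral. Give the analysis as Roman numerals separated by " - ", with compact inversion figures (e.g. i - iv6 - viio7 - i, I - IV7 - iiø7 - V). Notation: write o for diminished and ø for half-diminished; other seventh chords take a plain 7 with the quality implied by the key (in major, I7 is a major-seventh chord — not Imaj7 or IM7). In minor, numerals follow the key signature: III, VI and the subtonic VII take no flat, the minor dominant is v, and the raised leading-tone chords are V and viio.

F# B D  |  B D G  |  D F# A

F#-B-D has root B, degree 1 in B minor, so i64.
B-D-G has root G, degree 6 in B minor, so VI6.
D-F#-A: major triad on D = scale degree 3 → III.

i64 - VI6 - III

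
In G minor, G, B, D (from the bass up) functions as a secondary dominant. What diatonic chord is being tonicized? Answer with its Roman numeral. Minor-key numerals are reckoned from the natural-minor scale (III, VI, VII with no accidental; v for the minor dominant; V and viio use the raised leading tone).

iv

The chord is a major triad on G.
A dominant resolves down a perfect fifth: G → C. In G minor, C is scale degree 4, i.e. iv.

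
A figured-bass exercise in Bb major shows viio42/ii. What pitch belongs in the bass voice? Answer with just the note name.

Ab

The applied chord viio42/ii is rooted on B: B-D-F-Ab.
The figure 42 means third inversion — the seventh is in the bass.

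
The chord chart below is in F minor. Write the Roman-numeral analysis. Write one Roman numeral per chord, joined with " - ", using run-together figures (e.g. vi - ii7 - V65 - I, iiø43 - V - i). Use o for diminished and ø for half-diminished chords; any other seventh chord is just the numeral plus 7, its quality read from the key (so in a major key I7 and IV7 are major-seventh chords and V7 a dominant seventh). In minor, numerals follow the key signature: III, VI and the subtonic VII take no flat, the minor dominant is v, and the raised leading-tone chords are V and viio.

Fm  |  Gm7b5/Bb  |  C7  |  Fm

Fm: root F is the tonic; minor triad there is i.
Gm7b5/Bb: root G is the supertonic; half-diminished seventh chord there is iiø65.
C7: root C is the dominant; dominant seventh chord there is V7.
Fm has root F, degree 1 in F minor, so i.

i - iiø65 - V7 - i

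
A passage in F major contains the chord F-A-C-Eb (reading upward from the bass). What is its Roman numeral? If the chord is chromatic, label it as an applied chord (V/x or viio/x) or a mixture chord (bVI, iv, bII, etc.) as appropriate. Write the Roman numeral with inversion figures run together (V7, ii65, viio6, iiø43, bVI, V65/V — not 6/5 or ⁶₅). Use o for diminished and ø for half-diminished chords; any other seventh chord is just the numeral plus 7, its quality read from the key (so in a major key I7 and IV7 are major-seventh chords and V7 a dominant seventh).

V7/IV

Stacked in thirds the chord is F-A-C-Eb: a dominant seventh chord on F.
F is not a diatonic chord root with this quality in F major, but it lies a perfect fifth above Bb (IV), so the chord functions as an applied dominant of IV.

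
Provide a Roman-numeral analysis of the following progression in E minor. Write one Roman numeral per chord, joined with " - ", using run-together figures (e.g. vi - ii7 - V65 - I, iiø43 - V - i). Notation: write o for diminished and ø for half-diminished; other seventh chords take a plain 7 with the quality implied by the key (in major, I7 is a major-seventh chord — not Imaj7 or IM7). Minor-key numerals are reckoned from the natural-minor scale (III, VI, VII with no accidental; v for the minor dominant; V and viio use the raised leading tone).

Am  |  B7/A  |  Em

Am: root A is the subdominant; minor triad there is iv.
B7/A: root B is the dominant; dominant seventh chord there is V42.
Em has root E, degree 1 in E minor, so i.

iv - V42 - i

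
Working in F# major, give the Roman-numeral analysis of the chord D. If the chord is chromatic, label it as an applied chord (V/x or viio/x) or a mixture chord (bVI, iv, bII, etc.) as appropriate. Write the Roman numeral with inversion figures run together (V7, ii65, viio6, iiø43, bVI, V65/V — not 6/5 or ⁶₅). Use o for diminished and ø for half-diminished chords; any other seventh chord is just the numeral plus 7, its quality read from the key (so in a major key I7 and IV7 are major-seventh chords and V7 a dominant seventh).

bVI

The pitches D-F#-A form a major triad rooted on D.
D is the lowered sixth degree of F# major (diatonic 6 would be D#). This is a major triad on the lowered sixth degree, borrowed from the parallel minor.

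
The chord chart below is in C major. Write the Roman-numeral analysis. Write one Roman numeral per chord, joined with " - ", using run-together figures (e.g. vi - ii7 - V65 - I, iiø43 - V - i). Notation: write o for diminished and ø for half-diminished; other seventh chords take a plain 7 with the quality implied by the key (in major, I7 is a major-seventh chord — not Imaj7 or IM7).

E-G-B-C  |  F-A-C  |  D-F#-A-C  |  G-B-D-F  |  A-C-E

E-G-B-C has root C, degree 1 in C major, so I65.
F-A-C: root F is the subdominant; major triad there is IV.
D-F#-A-C is the secondary dominant of V (dominant seventh chord on D): V7/V.
G-B-D-F has root G, degree 5 in C major, so V7.
A-C-E has root A, degree 6 in C major, so vi.

I65 - IV - V7/V - V7 - vi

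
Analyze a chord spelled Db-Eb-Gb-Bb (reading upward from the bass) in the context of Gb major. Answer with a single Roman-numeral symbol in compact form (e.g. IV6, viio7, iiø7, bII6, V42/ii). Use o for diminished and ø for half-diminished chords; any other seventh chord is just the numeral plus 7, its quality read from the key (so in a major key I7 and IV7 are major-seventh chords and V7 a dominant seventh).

vi42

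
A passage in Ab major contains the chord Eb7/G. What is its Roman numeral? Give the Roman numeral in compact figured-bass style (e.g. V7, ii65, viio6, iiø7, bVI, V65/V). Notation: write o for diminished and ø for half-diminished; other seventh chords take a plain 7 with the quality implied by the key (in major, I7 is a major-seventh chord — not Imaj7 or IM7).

V65

The pitches Eb-G-Bb-Db form a dominant seventh chord rooted on Eb.
In Ab major, Eb is the dominant; the diatonic dominant seventh chord there is V7.
With G in the bass the chord is in first inversion, so the figured bass is 65.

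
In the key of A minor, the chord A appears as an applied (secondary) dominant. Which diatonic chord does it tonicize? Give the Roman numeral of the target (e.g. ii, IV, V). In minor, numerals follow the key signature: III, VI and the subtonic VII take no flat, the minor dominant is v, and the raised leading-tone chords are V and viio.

iv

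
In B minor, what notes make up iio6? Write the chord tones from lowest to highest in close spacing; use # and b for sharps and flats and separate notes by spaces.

E G C#

The numeral's case and figure indicate a diminished triad. In B minor its root, scale degree 2, is C#.
That chord is spelled C#-E-G.
The figured bass 6 indicates first inversion, placing the third (E) in the bass: E-G-C#.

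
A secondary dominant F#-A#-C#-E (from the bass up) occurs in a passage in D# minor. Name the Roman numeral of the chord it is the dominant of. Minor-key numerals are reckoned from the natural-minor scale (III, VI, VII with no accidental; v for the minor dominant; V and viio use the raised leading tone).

VI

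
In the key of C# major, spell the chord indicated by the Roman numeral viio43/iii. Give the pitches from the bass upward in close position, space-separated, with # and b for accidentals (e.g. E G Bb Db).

viio43/iii is a secondary leading-tone chord. The target iii is E# in C# major; the applied chord is rooted a semitone below, on D##.
Building a fully diminished seventh chord on D## gives D##-F##-A#-C#.
The figured bass 43 indicates second inversion, placing the fifth (A#) in the bass: A#-C#-D##-F##.

A# C# D## F##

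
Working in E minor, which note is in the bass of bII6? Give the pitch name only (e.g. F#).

bII in E minor has root F; the chord is F-A-C.
The figure 6 means first inversion — the third is in the bass.

A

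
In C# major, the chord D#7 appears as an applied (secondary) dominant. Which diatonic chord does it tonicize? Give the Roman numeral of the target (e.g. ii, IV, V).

The chord is a dominant seventh chord on D#.
A dominant resolves down a perfect fifth: D# → G#. In C# major, G# is scale degree 5, i.e. V.

V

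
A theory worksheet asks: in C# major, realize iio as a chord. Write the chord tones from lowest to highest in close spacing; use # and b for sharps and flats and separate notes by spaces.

iio is the diminished supertonic triad, borrowed from the parallel minor. In C# major that root is D#.
So the chord is D#-F#-A.

D# F# A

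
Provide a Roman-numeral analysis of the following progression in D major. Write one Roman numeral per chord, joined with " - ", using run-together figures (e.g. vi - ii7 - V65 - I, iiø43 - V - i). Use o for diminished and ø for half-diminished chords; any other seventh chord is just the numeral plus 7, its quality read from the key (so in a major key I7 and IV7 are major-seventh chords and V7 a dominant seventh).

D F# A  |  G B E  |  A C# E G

D-F#-A: root D is the tonic; major triad there is I.
G-B-E has root E, degree 2 in D major, so ii6.
A-C#-E-G: dominant seventh chord on A = scale degree 5 → V7.

I - ii6 - V7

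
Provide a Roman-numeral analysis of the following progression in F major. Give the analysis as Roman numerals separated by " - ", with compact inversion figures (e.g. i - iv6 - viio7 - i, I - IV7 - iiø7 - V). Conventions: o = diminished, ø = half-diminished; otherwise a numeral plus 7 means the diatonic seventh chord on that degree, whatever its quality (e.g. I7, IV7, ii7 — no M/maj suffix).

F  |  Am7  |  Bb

I - iii7 - IV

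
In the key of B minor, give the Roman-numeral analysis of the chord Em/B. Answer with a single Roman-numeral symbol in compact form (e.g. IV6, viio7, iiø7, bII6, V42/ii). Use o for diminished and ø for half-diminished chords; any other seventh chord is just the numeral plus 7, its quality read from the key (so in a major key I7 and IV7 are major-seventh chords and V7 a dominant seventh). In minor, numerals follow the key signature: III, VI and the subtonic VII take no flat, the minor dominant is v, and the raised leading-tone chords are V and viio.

iv64

The pitches E-G-B form a minor triad rooted on E.
In B minor, E is the subdominant; the diatonic minor triad there is iv.
With B in the bass the chord is in second inversion, so the figured bass is 64.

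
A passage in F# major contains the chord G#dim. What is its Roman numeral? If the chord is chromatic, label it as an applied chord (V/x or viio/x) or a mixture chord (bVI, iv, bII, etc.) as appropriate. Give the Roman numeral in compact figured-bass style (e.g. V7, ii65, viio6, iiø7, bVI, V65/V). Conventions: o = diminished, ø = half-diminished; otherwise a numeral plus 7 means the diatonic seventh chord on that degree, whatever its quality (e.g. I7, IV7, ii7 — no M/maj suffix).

iio

The pitches G#-B-D form a diminished triad rooted on G#.
G# is the second degree of F# major. This is the diminished supertonic triad, borrowed from the parallel minor.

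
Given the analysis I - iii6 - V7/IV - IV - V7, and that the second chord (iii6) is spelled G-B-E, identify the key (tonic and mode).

The anchor chord is a minor triad on E, labeled iii6.
iii6 on E implies E is the mediant; that puts the tonic at C, and the lowercase numeral fits major mode.

C major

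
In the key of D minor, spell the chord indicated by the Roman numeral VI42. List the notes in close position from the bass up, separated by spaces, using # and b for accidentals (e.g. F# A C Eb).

A Bb D F

The numeral's case and figure indicate a major seventh chord. In D minor its root, the submediant, is Bb.
That chord is spelled Bb-D-F-A.
With the 42 figure the chord is in third inversion; from the bass A upward in close position it reads A-Bb-D-F.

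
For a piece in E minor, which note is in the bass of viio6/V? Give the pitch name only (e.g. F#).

C#

The applied chord viio6/V is rooted on A#: A#-C#-E.
The figure 6 means first inversion — the third is in the bass.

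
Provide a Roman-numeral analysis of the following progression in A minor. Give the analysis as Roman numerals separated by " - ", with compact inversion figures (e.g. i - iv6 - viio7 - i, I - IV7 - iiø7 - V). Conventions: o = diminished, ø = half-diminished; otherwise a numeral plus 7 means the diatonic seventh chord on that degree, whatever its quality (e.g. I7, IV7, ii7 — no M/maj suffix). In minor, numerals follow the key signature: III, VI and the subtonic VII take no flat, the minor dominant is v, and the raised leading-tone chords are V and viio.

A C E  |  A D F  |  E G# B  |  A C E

A-C-E: minor triad on A = scale degree 1 → i.
A-D-F: root D is the subdominant; minor triad there is iv64.
E-G#-B has root E, degree 5 in A minor, so V.
A-C-E: root A is the tonic; minor triad there is i.

i - iv64 - V - i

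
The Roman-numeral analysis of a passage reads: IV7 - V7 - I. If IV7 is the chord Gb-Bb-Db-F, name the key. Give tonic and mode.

Db major

The chord Gbmaj7 is a major seventh chord rooted on Gb; its label is IV7.
Counting down 3 scale steps from Gb places the tonic on Db; a major seventh chord on degree 4 is diatonic only in major.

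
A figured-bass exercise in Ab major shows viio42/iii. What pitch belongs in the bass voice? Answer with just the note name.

The applied chord viio42/iii is rooted on B: B-D-F-Ab.
The figure 42 means third inversion — the seventh is in the bass.

Ab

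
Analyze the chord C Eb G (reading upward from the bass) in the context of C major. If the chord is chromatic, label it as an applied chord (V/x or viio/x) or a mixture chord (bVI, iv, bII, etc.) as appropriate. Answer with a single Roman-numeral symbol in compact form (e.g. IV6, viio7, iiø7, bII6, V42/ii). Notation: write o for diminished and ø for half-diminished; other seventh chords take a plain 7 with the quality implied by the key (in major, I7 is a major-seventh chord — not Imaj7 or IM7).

i

The pitches C-Eb-G form a minor triad rooted on C.
C is the first degree of C major. This is the minor tonic, borrowed from the parallel minor.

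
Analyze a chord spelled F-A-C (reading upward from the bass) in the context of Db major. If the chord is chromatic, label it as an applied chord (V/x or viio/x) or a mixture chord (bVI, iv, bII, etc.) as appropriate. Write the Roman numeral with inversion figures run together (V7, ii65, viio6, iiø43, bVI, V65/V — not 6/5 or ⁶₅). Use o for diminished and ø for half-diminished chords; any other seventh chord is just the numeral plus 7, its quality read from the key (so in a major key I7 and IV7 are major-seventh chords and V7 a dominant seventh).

The pitches F-A-C form a major triad rooted on F.
F is not a diatonic chord root with this quality in Db major, but it lies a perfect fifth above Bb (vi), so the chord functions as an applied dominant of vi.

V/vi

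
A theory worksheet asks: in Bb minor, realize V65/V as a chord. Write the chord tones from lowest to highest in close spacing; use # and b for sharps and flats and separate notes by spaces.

E G Bb C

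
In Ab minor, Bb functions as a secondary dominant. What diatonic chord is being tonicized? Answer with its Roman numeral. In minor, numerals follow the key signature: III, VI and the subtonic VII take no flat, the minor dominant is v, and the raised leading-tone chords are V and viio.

The chord is a major triad on Bb.
A dominant resolves down a perfect fifth: Bb → Eb. In Ab minor, Eb is scale degree 5, i.e. V.

V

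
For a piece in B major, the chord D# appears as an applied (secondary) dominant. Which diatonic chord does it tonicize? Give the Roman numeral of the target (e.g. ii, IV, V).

vi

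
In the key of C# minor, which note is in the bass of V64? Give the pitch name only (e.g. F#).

V in C# minor has root G#; the chord is G#-B#-D#.
The figure 64 means second inversion — the fifth is in the bass.

D#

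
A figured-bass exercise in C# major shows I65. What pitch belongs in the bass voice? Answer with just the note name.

I in C# major has root C#; the chord is C#-E#-G#-B#.
The figure 65 means first inversion — the third is in the bass.

E#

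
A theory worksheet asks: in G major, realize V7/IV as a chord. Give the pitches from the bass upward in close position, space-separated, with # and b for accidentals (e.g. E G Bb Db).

V7/IV is a secondary dominant — the dominant seventh of IV. IV in G major is C, so the applied chord's root is G, a perfect fifth above.
Building a dominant seventh chord on G gives G-B-D-F.

G B D F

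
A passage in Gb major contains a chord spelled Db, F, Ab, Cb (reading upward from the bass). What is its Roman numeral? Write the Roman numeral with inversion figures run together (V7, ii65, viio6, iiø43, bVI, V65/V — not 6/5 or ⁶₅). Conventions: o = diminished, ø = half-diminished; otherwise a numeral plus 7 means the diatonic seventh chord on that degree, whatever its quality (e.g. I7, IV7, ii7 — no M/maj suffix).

The pitches Db-F-Ab-Cb form a dominant seventh chord rooted on Db.
In Gb major, Db is the dominant; the diatonic dominant seventh chord there is V7.

V7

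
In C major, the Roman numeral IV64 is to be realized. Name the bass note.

C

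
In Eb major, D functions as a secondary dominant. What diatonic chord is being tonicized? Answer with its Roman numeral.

iii

The chord is a major triad on D.
A dominant resolves down a perfect fifth: D → G. In Eb major, G is scale degree 3, i.e. iii.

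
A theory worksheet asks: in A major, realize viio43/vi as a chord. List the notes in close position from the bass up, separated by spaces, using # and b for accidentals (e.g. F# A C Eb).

B D E# G#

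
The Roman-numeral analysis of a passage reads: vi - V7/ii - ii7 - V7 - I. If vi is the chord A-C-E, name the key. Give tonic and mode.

C major

vi is given as A-C-E — a minor triad with root A.
Counting down 5 scale steps from A places the tonic on C; a minor triad on degree 6 is diatonic only in major.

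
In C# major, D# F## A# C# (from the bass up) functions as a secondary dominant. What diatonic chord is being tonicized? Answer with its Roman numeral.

V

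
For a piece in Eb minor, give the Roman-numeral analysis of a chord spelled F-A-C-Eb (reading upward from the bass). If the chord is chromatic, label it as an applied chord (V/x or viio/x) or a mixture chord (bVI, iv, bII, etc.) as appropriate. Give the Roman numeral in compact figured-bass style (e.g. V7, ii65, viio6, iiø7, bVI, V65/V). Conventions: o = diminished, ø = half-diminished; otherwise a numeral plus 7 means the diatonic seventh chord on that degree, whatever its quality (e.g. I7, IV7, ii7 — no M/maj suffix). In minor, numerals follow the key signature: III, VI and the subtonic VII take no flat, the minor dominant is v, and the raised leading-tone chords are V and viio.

V7/V

Stacked in thirds the chord is F-A-C-Eb: a dominant seventh chord on F.
F is not a diatonic chord root with this quality in Eb minor, but it lies a perfect fifth above Bb (V), so the chord functions as an applied dominant of V.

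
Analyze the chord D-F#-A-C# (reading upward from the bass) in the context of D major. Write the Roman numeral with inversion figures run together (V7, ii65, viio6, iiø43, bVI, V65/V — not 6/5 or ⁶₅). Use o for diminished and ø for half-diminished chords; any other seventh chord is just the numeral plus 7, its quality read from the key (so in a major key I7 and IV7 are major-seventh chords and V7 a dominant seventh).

The pitches D-F#-A-C# form a major seventh chord rooted on D.
In D major, D is the tonic; the diatonic major seventh chord there is I7.

I7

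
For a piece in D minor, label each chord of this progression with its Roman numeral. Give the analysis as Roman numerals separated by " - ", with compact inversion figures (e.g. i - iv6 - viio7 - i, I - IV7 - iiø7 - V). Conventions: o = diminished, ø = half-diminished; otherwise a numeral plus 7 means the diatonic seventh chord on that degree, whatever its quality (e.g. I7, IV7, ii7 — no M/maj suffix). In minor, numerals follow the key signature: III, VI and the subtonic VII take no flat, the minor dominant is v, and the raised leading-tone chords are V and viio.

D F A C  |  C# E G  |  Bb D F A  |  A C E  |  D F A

D-F-A-C has root D, degree 1 in D minor, so i7.
C#-E-G has root C#, degree 7 in D minor, so viio.
Bb-D-F-A: root Bb is the submediant; major seventh chord there is VI7.
A-C-E: root A is the dominant; minor triad there is v.
D-F-A: root D is the tonic; minor triad there is i.

i7 - viio - VI7 - v - i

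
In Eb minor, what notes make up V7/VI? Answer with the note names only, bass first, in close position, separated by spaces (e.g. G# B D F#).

The slash means an applied dominant: we want the dominant of VI. In Eb minor, VI is Cb major, and its dominant is built on Gb.
Building a dominant seventh chord on Gb gives Gb-Bb-Db-Fb.

Gb Bb Db Fb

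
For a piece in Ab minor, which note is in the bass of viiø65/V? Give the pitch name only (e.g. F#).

The applied chord viiø65/V is rooted on D: D-F-Ab-C.
The figure 65 means first inversion — the third is in the bass.

F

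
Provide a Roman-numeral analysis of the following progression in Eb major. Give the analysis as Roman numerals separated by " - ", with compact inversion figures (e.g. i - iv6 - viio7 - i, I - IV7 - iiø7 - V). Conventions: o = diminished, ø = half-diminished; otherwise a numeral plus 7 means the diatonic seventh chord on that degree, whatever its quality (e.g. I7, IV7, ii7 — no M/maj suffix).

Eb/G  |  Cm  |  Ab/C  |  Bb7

Eb/G: major triad on Eb = scale degree 1 → I6.
Cm has root C, degree 6 in Eb major, so vi.
Ab/C: root Ab is the subdominant; major triad there is IV6.
Bb7 has root Bb, degree 5 in Eb major, so V7.

I6 - vi - IV6 - V7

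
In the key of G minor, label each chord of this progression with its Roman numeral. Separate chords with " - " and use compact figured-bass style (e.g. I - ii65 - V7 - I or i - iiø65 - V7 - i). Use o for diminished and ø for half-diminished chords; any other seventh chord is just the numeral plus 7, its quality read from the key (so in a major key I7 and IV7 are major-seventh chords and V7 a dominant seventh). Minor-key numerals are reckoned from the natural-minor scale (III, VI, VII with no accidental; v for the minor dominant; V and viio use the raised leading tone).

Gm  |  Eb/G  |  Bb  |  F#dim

i - VI6 - III - viio

Gm: minor triad on G = scale degree 1 → i.
Eb/G has root Eb, degree 6 in G minor, so VI6.
Bb has root Bb, degree 3 in G minor, so III.
F#dim has root F#, degree 7 in G minor, so viio.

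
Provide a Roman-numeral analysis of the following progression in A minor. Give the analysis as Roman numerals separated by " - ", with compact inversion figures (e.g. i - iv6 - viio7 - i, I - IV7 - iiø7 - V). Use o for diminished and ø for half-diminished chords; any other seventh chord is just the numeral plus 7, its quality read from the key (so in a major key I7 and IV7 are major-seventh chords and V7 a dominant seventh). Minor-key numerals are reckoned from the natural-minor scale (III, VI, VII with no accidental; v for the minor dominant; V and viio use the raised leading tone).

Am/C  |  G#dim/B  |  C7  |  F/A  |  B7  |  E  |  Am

i6 - viio6 - V7/VI - VI6 - V7/V - V - i

Am/C: minor triad on A = scale degree 1 → i6.
G#dim/B: root G# is the leading tone; diminished triad there is viio6.
C7: a dominant seventh chord on C, the applied dominant of VI → V7/VI.
F/A: root F is the submediant; major triad there is VI6.
B7 is the secondary dominant of V (dominant seventh chord on B): V7/V.
E: major triad on E = scale degree 5 → V.
Am has root A, degree 1 in A minor, so i.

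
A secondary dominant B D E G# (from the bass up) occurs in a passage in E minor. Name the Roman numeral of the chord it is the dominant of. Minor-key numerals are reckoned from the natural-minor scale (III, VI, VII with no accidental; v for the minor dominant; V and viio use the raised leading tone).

iv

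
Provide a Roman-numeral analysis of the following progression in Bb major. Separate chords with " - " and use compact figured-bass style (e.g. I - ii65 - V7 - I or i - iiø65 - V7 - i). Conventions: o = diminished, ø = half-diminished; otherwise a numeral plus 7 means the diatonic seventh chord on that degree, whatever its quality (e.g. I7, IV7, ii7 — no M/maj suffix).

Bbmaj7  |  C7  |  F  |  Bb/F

I7 - V7/V - V - I64

Bbmaj7: major seventh chord on Bb = scale degree 1 → I7.
C7: a dominant seventh chord on C, the applied dominant of V → V7/V.
F: major triad on F = scale degree 5 → V.
Bb/F: major triad on Bb = scale degree 1 → I64.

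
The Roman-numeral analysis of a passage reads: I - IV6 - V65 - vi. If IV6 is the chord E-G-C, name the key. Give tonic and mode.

The chord C/E is a major triad rooted on C; its label is IV6.
If C is scale degree 4 and the mode makes that degree carry a major triad, the tonic is G and the mode is major.

G major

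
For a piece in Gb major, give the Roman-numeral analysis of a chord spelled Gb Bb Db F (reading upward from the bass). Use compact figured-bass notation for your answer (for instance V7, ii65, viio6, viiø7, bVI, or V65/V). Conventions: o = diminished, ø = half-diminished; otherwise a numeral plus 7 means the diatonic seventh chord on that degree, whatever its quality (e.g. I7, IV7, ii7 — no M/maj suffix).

I7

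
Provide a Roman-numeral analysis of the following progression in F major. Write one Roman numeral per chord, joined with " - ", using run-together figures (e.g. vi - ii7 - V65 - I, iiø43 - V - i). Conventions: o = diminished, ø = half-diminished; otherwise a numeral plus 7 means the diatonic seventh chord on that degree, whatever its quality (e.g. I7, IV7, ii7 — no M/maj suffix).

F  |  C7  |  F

F has root F, degree 1 in F major, so I.
C7: root C is the dominant; dominant seventh chord there is V7.
F: root F is the tonic; major triad there is I.

I - V7 - I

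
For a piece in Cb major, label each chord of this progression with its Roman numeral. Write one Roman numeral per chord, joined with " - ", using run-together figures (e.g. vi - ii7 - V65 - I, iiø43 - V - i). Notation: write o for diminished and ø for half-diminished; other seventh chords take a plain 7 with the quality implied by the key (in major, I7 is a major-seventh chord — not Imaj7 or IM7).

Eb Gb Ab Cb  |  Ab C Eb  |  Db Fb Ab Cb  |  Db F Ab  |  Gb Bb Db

Eb-Gb-Ab-Cb: minor seventh chord on Ab = scale degree 6 → vi43.
Ab-C-Eb: a major triad on Ab, the applied dominant of ii → V/ii.
Db-Fb-Ab-Cb: minor seventh chord on Db = scale degree 2 → ii7.
Db-F-Ab: chromatic; Db is V of V, so V/V.
Gb-Bb-Db: root Gb is the dominant; major triad there is V.

vi43 - V/ii - ii7 - V/V - V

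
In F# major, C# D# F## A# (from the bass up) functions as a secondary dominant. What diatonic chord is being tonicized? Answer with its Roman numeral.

The chord is a dominant seventh chord on D#.
A dominant resolves down a perfect fifth: D# → G#. In F# major, G# is scale degree 2, i.e. ii.

ii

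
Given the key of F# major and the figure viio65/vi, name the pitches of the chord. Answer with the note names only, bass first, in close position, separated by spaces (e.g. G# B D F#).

E# G# B C##

viio65/vi is a secondary leading-tone chord. The target vi is D# in F# major; the applied chord is rooted a semitone below, on C##.
Building a fully diminished seventh chord on C## gives C##-E#-G#-B.
With the 65 figure the chord is in first inversion; from the bass E# upward in close position it reads E#-G#-B-C##.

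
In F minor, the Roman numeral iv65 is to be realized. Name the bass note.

Db

iv in F minor has root Bb; the chord is Bb-Db-F-Ab.
The figure 65 means first inversion — the third is in the bass.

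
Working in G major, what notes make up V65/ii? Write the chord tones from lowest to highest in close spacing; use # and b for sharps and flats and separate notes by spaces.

G# B D E

V65/ii is a secondary dominant — the dominant seventh of ii. ii in G major is A, so the applied chord's root is E, a perfect fifth above.
Building a dominant seventh chord on E gives E-G#-B-D.
With the 65 figure the chord is in first inversion; from the bass G# upward in close position it reads G#-B-D-E.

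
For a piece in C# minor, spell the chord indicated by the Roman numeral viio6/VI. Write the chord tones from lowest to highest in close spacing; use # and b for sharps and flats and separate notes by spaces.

The slash marks an applied leading-tone chord: viio of VI. In C# minor, VI is A, so the leading tone to it is G#, a half step below.
Building a diminished triad on G# gives G#-B-D.
The figured bass 6 indicates first inversion, placing the third (B) in the bass: B-D-G#.

B D G#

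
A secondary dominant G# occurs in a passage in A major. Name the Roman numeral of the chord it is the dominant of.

iii

The chord is a major triad on G#.
A dominant resolves down a perfect fifth: G# → C#. In A major, C# is scale degree 3, i.e. iii.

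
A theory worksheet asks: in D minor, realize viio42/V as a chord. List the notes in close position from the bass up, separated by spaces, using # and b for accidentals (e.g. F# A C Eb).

F G# B D

viio42/V is a secondary leading-tone chord. The target V is A in D minor; the applied chord is rooted a semitone below, on G#.
Building a fully diminished seventh chord on G# gives G#-B-D-F.
The figured bass 42 indicates third inversion, placing the seventh (F) in the bass: F-G#-B-D.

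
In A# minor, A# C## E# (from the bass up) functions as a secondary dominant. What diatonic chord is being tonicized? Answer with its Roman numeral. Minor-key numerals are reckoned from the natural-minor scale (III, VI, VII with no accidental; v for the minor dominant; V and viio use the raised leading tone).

iv

The chord is a major triad on A#.
A dominant resolves down a perfect fifth: A# → D#. In A# minor, D# is scale degree 4, i.e. iv.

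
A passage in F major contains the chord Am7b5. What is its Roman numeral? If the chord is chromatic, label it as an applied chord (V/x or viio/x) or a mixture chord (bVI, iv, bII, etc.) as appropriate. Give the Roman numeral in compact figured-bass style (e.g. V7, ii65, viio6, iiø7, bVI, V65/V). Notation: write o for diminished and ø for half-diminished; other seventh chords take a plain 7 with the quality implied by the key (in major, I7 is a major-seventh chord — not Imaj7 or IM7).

viiø7/IV

Stacked in thirds the chord is A-C-Eb-G: a half-diminished seventh chord on A.
A sits a half step below Bb (IV in F major); a diminished chord there is the applied leading-tone chord of IV.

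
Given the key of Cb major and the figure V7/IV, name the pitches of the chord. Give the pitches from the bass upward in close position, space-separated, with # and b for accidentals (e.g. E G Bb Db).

V7/IV is a secondary dominant — the dominant seventh of IV. IV in Cb major is Fb, so the applied chord's root is Cb, a perfect fifth above.
Building a dominant seventh chord on Cb gives Cb-Eb-Gb-Bbb.

Cb Eb Gb Bbb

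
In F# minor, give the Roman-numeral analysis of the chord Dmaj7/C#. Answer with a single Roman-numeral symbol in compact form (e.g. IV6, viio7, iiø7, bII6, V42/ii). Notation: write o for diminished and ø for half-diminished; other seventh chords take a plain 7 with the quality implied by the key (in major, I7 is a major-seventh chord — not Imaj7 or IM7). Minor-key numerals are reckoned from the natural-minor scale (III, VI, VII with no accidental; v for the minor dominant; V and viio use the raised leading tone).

VI42

The pitches D-F#-A-C# form a major seventh chord rooted on D.
D is scale degree 6 in F# minor, and a major seventh chord on that degree is written VI7.
With C# in the bass the chord is in third inversion, so the figured bass is 42.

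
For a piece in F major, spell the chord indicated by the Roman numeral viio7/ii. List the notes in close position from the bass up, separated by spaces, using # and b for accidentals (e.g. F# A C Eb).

F# A C Eb

viio7/ii is a secondary leading-tone chord. The target ii is G in F major; the applied chord is rooted a semitone below, on F#.
Building a fully diminished seventh chord on F# gives F#-A-C-Eb.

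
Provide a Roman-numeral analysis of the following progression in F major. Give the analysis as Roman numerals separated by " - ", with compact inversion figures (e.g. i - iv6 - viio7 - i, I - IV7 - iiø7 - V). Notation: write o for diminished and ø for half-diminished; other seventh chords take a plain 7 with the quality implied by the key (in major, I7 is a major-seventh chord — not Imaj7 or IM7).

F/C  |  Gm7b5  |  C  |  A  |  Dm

I64 - iiø7 - V - V/vi - vi

F/C: root F is the tonic; major triad there is I64.
Gm7b5 is non-diatonic — iiø7, a mixture chord from F minor.
C: major triad on C = scale degree 5 → V.
A: chromatic; A is V of vi, so V/vi.
Dm: minor triad on D = scale degree 6 → vi.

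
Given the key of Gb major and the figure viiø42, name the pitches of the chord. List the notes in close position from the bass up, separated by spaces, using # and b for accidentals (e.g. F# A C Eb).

The numeral's case and figure indicate a half-diminished seventh chord. In Gb major its root, the leading tone, is F.
Stacking thirds from F gives F-Ab-Cb-Eb.
With the 42 figure the chord is in third inversion; from the bass Eb upward in close position it reads Eb-F-Ab-Cb.

Eb F Ab Cb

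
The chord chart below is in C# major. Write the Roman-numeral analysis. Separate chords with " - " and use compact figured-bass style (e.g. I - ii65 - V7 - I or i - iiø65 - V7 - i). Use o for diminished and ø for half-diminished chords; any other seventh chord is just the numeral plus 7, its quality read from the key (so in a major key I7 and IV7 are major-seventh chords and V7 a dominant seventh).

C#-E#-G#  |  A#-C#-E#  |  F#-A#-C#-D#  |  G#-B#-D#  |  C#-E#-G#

I - vi - ii65 - V - I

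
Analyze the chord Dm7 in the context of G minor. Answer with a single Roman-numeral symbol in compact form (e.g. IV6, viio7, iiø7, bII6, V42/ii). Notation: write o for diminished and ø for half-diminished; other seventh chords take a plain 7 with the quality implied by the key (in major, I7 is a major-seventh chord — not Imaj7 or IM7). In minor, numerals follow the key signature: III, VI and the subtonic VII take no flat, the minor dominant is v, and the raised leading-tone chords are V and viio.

v7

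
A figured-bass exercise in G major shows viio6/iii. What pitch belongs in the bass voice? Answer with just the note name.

C#

The applied chord viio6/iii is rooted on A#: A#-C#-E.
The figure 6 means first inversion — the third is in the bass.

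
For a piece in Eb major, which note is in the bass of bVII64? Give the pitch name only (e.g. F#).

Ab

bVII in Eb major has root Db; the chord is Db-F-Ab.
The figure 64 means second inversion — the fifth is in the bass.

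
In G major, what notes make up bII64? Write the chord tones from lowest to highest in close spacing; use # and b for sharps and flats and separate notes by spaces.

Eb Ab C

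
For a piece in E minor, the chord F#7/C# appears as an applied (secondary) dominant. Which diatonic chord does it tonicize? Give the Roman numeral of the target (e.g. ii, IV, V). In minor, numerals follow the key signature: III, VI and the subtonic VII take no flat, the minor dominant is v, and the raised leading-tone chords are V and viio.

V

The chord is a dominant seventh chord on F#.
A dominant resolves down a perfect fifth: F# → B. In E minor, B is scale degree 5, i.e. V.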